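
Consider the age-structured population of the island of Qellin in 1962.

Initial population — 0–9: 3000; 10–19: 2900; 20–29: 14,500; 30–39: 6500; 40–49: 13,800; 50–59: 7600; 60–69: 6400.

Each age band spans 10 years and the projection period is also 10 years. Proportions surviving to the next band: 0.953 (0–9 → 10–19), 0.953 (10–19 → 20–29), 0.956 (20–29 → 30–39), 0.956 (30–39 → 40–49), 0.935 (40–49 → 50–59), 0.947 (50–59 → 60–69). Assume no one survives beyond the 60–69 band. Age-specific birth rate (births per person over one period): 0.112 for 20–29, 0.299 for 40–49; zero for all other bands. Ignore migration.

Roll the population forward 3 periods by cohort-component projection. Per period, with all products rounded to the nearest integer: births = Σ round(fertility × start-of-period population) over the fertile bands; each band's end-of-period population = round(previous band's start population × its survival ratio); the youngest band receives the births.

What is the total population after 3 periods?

Let band 1 be 0–9 through band 7 = 60–69.
— Period 1 —
Births: 14500 * 0.112 = 1624 ; 13800 * 0.299 = 4126 — total 5750
Band 2: 3000 * 0.953 = 2859
Band 3: 2900 * 0.953 = 2764
Band 4: 14500 * 0.956 = 13862
Band 5: 6500 * 0.956 = 6214
Band 6: 13800 * 0.935 = 12903
Band 7: 7600 * 0.947 = 7197
Population now: 0–9=5750, 10–19=2859, 20–29=2764, 30–39=13862, 40–49=6214, 50–59=12903, 60–69=7197
— Period 2 —
Births: 2764 * 0.112 = 310 ; 6214 * 0.299 = 1858 — total 2168
Band 2: 5750 * 0.953 = 5480
Band 3: 2859 * 0.953 = 2725
Band 4: 2764 * 0.956 = 2642
Band 5: 13862 * 0.956 = 13252
Band 6: 6214 * 0.935 = 5810
Band 7: 12903 * 0.947 = 12219
Population now: 0–9=2168, 10–19=5480, 20–29=2725, 30–39=2642, 40–49=13252, 50–59=5810, 60–69=12219
— Period 3 —
Births: 2725 * 0.112 = 305 ; 13252 * 0.299 = 3962 — total 4267
Band 2: 2168 * 0.953 = 2066
Band 3: 5480 * 0.953 = 5222
Band 4: 2725 * 0.956 = 2605
Band 5: 2642 * 0.956 = 2526
Band 6: 13252 * 0.935 = 12391
Band 7: 5810 * 0.947 = 5502
Population now: 0–9=4267, 10–19=2066, 20–29=5222, 30–39=2605, 40–49=2526, 50–59=12391, 60–69=5502
Total after period 3: 4267 + 2066 + 5222 + 2605 + 2526 + 12391 + 5502 = 34579

34579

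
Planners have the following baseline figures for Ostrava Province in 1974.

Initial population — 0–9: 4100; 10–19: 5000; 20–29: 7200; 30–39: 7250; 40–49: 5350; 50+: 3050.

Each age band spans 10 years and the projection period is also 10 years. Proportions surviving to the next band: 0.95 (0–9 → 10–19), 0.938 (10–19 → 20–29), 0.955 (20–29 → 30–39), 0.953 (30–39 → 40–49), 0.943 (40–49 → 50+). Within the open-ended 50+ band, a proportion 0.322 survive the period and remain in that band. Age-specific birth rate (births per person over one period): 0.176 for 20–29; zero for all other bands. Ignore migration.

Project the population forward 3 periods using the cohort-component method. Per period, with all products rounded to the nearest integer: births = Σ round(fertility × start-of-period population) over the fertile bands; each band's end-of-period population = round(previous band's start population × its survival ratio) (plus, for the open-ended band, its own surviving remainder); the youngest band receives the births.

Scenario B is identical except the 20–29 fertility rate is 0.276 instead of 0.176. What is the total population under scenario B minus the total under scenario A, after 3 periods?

1453

Numbering the groups 1..6 from youngest to oldest:
Period 1.
Births: 7200 × 0.176 = 1267
Group 2: 4100 × 0.95 = 3895
Group 3: 5000 × 0.938 = 4690
Group 4: 7200 × 0.955 = 6876
Group 5: 7250 × 0.953 = 6909
Group 6: 5350 × 0.943 + 3050 × 0.322 = 5045 + 982 = 6027
Giving 1267 / 3895 / 4690 / 6876 / 6909 / 6027.
Period 2.
Births: 4690 × 0.176 = 825
Group 2: 1267 × 0.95 = 1204
Group 3: 3895 × 0.938 = 3654
Group 4: 4690 × 0.955 = 4479
Group 5: 6876 × 0.953 = 6553
Group 6: 6909 × 0.943 + 6027 × 0.322 = 6515 + 1941 = 8456
Giving 825 / 1204 / 3654 / 4479 / 6553 / 8456.
Period 3.
Births: 3654 × 0.176 = 643
Group 2: 825 × 0.95 = 784
Group 3: 1204 × 0.938 = 1129
Group 4: 3654 × 0.955 = 3490
Group 5: 4479 × 0.953 = 4268
Group 6: 6553 × 0.943 + 8456 × 0.322 = 6179 + 2723 = 8902
Giving 643 / 784 / 1129 / 3490 / 4268 / 8902.
Scenario A total after 3 periods: 19216
Scenario B projection —
Period 1.
Births: 7200 × 0.276 = 1987
Group 2: 4100 × 0.95 = 3895
Group 3: 5000 × 0.938 = 4690
Group 4: 7200 × 0.955 = 6876
Group 5: 7250 × 0.953 = 6909
Group 6: 5350 × 0.943 + 3050 × 0.322 = 5045 + 982 = 6027
Giving 1987 / 3895 / 4690 / 6876 / 6909 / 6027.
Period 2.
Births: 4690 × 0.276 = 1294
Group 2: 1987 × 0.95 = 1888
Group 3: 3895 × 0.938 = 3654
Group 4: 4690 × 0.955 = 4479
Group 5: 6876 × 0.953 = 6553
Group 6: 6909 × 0.943 + 6027 × 0.322 = 6515 + 1941 = 8456
Giving 1294 / 1888 / 3654 / 4479 / 6553 / 8456.
Period 3.
Births: 3654 × 0.276 = 1009
Group 2: 1294 × 0.95 = 1229
Group 3: 1888 × 0.938 = 1771
Group 4: 3654 × 0.955 = 3490
Group 5: 4479 × 0.953 = 4268
Group 6: 6553 × 0.943 + 8456 × 0.322 = 6179 + 2723 = 8902
Giving 1009 / 1229 / 1771 / 3490 / 4268 / 8902.
Scenario B total after 3 periods: 20669
Difference B − A = 20669 − 19216 = 1453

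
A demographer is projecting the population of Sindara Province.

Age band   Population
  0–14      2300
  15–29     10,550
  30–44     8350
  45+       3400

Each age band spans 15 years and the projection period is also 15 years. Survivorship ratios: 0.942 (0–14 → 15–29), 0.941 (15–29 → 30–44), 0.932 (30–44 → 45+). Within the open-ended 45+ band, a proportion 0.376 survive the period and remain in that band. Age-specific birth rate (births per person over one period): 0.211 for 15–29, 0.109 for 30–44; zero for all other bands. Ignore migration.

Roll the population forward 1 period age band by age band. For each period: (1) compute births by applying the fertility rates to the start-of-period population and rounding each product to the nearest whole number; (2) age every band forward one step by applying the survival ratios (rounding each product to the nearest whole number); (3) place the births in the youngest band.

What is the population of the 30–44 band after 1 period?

9928

Numbering the bands 1..4 from youngest to oldest:
Period 1.
Births: 10550 × 0.211 = 2226  |  8350 × 0.109 = 910 ⇒ total 3136
Band 2: 2300 × 0.942 = 2167
Band 3: 10550 × 0.941 = 9928
Band 4: 8350 × 0.932 + 3400 × 0.376 = 7782 + 1278 = 9060
Population now: 0–14=3136, 15–29=2167, 30–44=9928, 45+=9060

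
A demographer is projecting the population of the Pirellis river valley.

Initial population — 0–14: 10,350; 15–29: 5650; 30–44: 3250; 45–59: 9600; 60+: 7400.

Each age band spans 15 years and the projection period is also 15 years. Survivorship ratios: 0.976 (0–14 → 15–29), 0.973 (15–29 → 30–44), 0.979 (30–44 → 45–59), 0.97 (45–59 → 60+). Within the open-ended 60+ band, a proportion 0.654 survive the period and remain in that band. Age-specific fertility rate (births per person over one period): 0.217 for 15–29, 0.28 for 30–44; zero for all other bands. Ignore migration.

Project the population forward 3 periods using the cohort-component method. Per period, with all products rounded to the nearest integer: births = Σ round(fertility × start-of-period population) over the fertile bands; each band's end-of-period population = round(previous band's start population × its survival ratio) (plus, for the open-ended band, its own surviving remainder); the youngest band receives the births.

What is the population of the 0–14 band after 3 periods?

3204

(Groups numbered youngest = 1 to oldest = 5.)
Period 1:
Births: 5650 × 0.217 = 1226  |  3250 × 0.28 = 910 → total 2136
Group 2: 10350 × 0.976 = 10102
Group 3: 5650 × 0.973 = 5497
Group 4: 3250 × 0.979 = 3182
Group 5: 9600 × 0.97 + 7400 × 0.654 = 9312 + 4840 = 14152
End of period: [2136, 10102, 5497, 3182, 14152]
Period 2:
Births: 10102 × 0.217 = 2192  |  5497 × 0.28 = 1539 → total 3731
Group 2: 2136 × 0.976 = 2085
Group 3: 10102 × 0.973 = 9829
Group 4: 5497 × 0.979 = 5382
Group 5: 3182 × 0.97 + 14152 × 0.654 = 3087 + 9255 = 12342
End of period: [3731, 2085, 9829, 5382, 12342]
Period 3:
Births: 2085 × 0.217 = 452  |  9829 × 0.28 = 2752 → total 3204
Group 2: 3731 × 0.976 = 3641
Group 3: 2085 × 0.973 = 2029
Group 4: 9829 × 0.979 = 9623
Group 5: 5382 × 0.97 + 12342 × 0.654 = 5221 + 8072 = 13293
End of period: [3204, 3641, 2029, 9623, 13293]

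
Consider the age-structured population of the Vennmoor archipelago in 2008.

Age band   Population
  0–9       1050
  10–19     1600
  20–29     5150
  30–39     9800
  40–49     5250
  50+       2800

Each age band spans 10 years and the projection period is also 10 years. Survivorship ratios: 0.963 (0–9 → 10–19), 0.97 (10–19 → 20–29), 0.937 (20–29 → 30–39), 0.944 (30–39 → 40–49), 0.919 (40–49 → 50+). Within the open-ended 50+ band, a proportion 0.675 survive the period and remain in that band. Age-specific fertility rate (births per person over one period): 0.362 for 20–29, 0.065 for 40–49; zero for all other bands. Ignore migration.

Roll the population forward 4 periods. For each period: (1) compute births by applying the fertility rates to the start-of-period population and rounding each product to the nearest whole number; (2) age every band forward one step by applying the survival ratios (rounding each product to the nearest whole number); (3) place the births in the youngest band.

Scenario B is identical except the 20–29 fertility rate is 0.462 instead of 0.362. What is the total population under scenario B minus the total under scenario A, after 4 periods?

1118

Call the groups 1 to 6, youngest first.
— Period 1 —
Births: 5150 × 0.362 = 1864, 5250 × 0.065 = 341 → 2205
Group 2: 1050 × 0.963 = 1011
Group 3: 1600 × 0.97 = 1552
Group 4: 5150 × 0.937 = 4826
Group 5: 9800 × 0.944 = 9251
Group 6: 5250 × 0.919 + 2800 × 0.675 = 4825 + 1890 = 6715
Population now: 0–9=2205, 10–19=1011, 20–29=1552, 30–39=4826, 40–49=9251, 50+=6715
— Period 2 —
Births: 1552 × 0.362 = 562, 9251 × 0.065 = 601 → 1163
Group 2: 2205 × 0.963 = 2123
Group 3: 1011 × 0.97 = 981
Group 4: 1552 × 0.937 = 1454
Group 5: 4826 × 0.944 = 4556
Group 6: 9251 × 0.919 + 6715 × 0.675 = 8502 + 4533 = 13035
Population now: 0–9=1163, 10–19=2123, 20–29=981, 30–39=1454, 40–49=4556, 50+=13035
— Period 3 —
Births: 981 × 0.362 = 355, 4556 × 0.065 = 296 → 651
Group 2: 1163 × 0.963 = 1120
Group 3: 2123 × 0.97 = 2059
Group 4: 981 × 0.937 = 919
Group 5: 1454 × 0.944 = 1373
Group 6: 4556 × 0.919 + 13035 × 0.675 = 4187 + 8799 = 12986
Population now: 0–9=651, 10–19=1120, 20–29=2059, 30–39=919, 40–49=1373, 50+=12986
— Period 4 —
Births: 2059 × 0.362 = 745, 1373 × 0.065 = 89 → 834
Group 2: 651 × 0.963 = 627
Group 3: 1120 × 0.97 = 1086
Group 4: 2059 × 0.937 = 1929
Group 5: 919 × 0.944 = 868
Group 6: 1373 × 0.919 + 12986 × 0.675 = 1262 + 8766 = 10028
Population now: 0–9=834, 10–19=627, 20–29=1086, 30–39=1929, 40–49=868, 50+=10028
Scenario A total after 4 periods: 15372
Scenario B projection —
— Period 1 —
Births: 5150 × 0.462 = 2379, 5250 × 0.065 = 341 → 2720
Group 2: 1050 × 0.963 = 1011
Group 3: 1600 × 0.97 = 1552
Group 4: 5150 × 0.937 = 4826
Group 5: 9800 × 0.944 = 9251
Group 6: 5250 × 0.919 + 2800 × 0.675 = 4825 + 1890 = 6715
Population now: 0–9=2720, 10–19=1011, 20–29=1552, 30–39=4826, 40–49=9251, 50+=6715
— Period 2 —
Births: 1552 × 0.462 = 717, 9251 × 0.065 = 601 → 1318
Group 2: 2720 × 0.963 = 2619
Group 3: 1011 × 0.97 = 981
Group 4: 1552 × 0.937 = 1454
Group 5: 4826 × 0.944 = 4556
Group 6: 9251 × 0.919 + 6715 × 0.675 = 8502 + 4533 = 13035
Population now: 0–9=1318, 10–19=2619, 20–29=981, 30–39=1454, 40–49=4556, 50+=13035
— Period 3 —
Births: 981 × 0.462 = 453, 4556 × 0.065 = 296 → 749
Group 2: 1318 × 0.963 = 1269
Group 3: 2619 × 0.97 = 2540
Group 4: 981 × 0.937 = 919
Group 5: 1454 × 0.944 = 1373
Group 6: 4556 × 0.919 + 13035 × 0.675 = 4187 + 8799 = 12986
Population now: 0–9=749, 10–19=1269, 20–29=2540, 30–39=919, 40–49=1373, 50+=12986
— Period 4 —
Births: 2540 × 0.462 = 1173, 1373 × 0.065 = 89 → 1262
Group 2: 749 × 0.963 = 721
Group 3: 1269 × 0.97 = 1231
Group 4: 2540 × 0.937 = 2380
Group 5: 919 × 0.944 = 868
Group 6: 1373 × 0.919 + 12986 × 0.675 = 1262 + 8766 = 10028
Population now: 0–9=1262, 10–19=721, 20–29=1231, 30–39=2380, 40–49=868, 50+=10028
Scenario B total after 4 periods: 16490
Difference B − A = 16490 − 15372 = 1118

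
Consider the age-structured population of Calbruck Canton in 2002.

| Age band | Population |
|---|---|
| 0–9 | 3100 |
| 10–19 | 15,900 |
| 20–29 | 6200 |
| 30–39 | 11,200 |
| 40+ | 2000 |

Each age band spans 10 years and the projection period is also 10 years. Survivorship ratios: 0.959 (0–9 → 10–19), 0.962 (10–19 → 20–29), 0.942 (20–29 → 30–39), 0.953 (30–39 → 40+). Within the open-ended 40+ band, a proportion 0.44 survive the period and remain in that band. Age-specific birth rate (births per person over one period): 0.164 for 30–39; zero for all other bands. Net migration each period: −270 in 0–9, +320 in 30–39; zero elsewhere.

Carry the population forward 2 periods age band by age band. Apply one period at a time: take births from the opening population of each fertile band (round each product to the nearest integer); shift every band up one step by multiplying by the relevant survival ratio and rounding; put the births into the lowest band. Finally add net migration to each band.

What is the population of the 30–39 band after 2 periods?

14729

Period 1:
Births: 11200 × 0.164 = 1837
10–19: 3100 × 0.959 = 2973
20–29: 15900 × 0.962 = 15296
30–39: 6200 × 0.942 = 5840
40+: 11200 × 0.953 + 2000 × 0.44 = 10674 + 880 = 11554
Net migration: 0–9 − 270 → 1567; 30–39 + 320 → 6160
End of period: [1567, 2973, 15296, 6160, 11554]
Period 2:
Births: 6160 × 0.164 = 1010
10–19: 1567 × 0.959 = 1503
20–29: 2973 × 0.962 = 2860
30–39: 15296 × 0.942 = 14409
40+: 6160 × 0.953 + 11554 × 0.44 = 5870 + 5084 = 10954
Net migration: 0–9 − 270 → 740; 30–39 + 320 → 14729
End of period: [740, 1503, 2860, 14729, 10954]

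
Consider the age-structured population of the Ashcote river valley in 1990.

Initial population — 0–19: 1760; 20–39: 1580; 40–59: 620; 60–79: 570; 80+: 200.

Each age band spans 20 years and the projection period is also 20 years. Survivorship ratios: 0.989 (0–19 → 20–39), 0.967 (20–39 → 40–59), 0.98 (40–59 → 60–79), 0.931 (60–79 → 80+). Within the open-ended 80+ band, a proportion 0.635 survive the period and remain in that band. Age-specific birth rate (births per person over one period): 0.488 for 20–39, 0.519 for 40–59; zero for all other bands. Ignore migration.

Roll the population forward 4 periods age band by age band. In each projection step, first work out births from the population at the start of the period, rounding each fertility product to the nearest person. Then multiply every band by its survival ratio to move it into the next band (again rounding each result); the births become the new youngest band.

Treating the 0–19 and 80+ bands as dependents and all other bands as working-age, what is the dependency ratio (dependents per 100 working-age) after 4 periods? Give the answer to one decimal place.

— Period 1 —
Births: 1580 × 0.488 = 771, 620 × 0.519 = 322 → total 1093
20–39: 1760 × 0.989 = 1741
40–59: 1580 × 0.967 = 1528
60–79: 620 × 0.98 = 608
80+: 570 × 0.931 + 200 × 0.635 = 531 + 127 = 658
Giving 1093 / 1741 / 1528 / 608 / 658.
— Period 2 —
Births: 1741 × 0.488 = 850, 1528 × 0.519 = 793 → total 1643
20–39: 1093 × 0.989 = 1081
40–59: 1741 × 0.967 = 1684
60–79: 1528 × 0.98 = 1497
80+: 608 × 0.931 + 658 × 0.635 = 566 + 418 = 984
Giving 1643 / 1081 / 1684 / 1497 / 984.
— Period 3 —
Births: 1081 × 0.488 = 528, 1684 × 0.519 = 874 → total 1402
20–39: 1643 × 0.989 = 1625
40–59: 1081 × 0.967 = 1045
60–79: 1684 × 0.98 = 1650
80+: 1497 × 0.931 + 984 × 0.635 = 1394 + 625 = 2019
Giving 1402 / 1625 / 1045 / 1650 / 2019.
— Period 4 —
Births: 1625 × 0.488 = 793, 1045 × 0.519 = 542 → total 1335
20–39: 1402 × 0.989 = 1387
40–59: 1625 × 0.967 = 1571
60–79: 1045 × 0.98 = 1024
80+: 1650 × 0.931 + 2019 × 0.635 = 1536 + 1282 = 2818
Giving 1335 / 1387 / 1571 / 1024 / 2818.
Dependents (band 0–19 + band 80+) = 1335 + 2818 = 4153; working-age = 3982; ratio = 4153/3982 × 100 = 104.3

104.3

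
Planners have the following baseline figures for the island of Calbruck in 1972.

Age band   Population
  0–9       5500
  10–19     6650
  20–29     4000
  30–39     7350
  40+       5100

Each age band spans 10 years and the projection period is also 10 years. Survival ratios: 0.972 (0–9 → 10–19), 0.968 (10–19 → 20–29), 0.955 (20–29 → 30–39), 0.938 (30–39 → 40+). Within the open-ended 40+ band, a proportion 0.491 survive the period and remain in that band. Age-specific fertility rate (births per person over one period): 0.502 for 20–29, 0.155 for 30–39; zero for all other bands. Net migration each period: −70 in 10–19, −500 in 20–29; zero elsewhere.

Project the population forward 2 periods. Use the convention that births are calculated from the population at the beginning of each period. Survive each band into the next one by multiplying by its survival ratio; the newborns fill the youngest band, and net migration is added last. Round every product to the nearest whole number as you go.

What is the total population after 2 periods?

— Period 1 —
Births: 4000 * 0.502 = 2008 ; 7350 * 0.155 = 1139 → total 3147
10–19: 5500 * 0.972 = 5346
20–29: 6650 * 0.968 = 6437
30–39: 4000 * 0.955 = 3820
40+: 7350 * 0.938 + 5100 * 0.491 = 6894 + 2504 = 9398
Net migration: 10–19 − 70 → 5276; 20–29 − 500 → 5937
→ [3147, 5276, 5937, 3820, 9398]
— Period 2 —
Births: 5937 * 0.502 = 2980 ; 3820 * 0.155 = 592 → total 3572
10–19: 3147 * 0.972 = 3059
20–29: 5276 * 0.968 = 5107
30–39: 5937 * 0.955 = 5670
40+: 3820 * 0.938 + 9398 * 0.491 = 3583 + 4614 = 8197
Net migration: 10–19 − 70 → 2989; 20–29 − 500 → 4607
→ [3572, 2989, 4607, 5670, 8197]
Total after period 2: 3572 + 2989 + 4607 + 5670 + 8197 = 25035

25035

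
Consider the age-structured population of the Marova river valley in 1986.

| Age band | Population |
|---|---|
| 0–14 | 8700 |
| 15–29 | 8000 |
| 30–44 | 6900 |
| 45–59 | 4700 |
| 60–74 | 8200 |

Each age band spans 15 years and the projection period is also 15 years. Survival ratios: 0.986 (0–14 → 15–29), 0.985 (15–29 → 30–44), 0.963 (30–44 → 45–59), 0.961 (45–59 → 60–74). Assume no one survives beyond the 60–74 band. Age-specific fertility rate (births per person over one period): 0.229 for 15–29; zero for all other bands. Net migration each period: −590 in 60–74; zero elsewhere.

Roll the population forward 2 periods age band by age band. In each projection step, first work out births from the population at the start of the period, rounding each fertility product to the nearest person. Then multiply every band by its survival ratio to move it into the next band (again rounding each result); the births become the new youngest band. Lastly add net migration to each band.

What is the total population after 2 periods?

25603

[period 1]
Births: 8000 × 0.229 = 1832
15–29: 8700 × 0.986 = 8578
30–44: 8000 × 0.985 = 7880
45–59: 6900 × 0.963 = 6645
60–74: 4700 × 0.961 = 4517
Net migration: 60–74 − 590 → 3927
Population now: 0–14=1832, 15–29=8578, 30–44=7880, 45–59=6645, 60–74=3927
[period 2]
Births: 8578 × 0.229 = 1964
15–29: 1832 × 0.986 = 1806
30–44: 8578 × 0.985 = 8449
45–59: 7880 × 0.963 = 7588
60–74: 6645 × 0.961 = 6386
Net migration: 60–74 − 590 → 5796
Population now: 0–14=1964, 15–29=1806, 30–44=8449, 45–59=7588, 60–74=5796
Total after period 2: 1964 + 1806 + 8449 + 7588 + 5796 = 25603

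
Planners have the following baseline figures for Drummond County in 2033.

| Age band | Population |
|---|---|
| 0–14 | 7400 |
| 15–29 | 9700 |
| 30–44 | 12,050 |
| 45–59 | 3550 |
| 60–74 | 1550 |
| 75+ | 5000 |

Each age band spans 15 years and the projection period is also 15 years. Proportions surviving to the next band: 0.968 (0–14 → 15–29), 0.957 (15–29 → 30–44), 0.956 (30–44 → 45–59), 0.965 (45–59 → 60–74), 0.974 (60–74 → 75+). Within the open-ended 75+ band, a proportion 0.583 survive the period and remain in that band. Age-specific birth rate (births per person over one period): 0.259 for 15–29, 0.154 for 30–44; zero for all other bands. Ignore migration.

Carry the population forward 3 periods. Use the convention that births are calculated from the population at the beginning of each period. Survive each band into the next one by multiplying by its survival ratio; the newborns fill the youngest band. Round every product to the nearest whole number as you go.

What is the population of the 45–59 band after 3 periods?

Period 1.
Births: 9700 × 0.259 = 2512, 12050 × 0.154 = 1856 ⇒ total 4368
15–29: 7400 × 0.968 = 7163
30–44: 9700 × 0.957 = 9283
45–59: 12050 × 0.956 = 11520
60–74: 3550 × 0.965 = 3426
75+: 1550 × 0.974 + 5000 × 0.583 = 1510 + 2915 = 4425
Population now: 0–14=4368, 15–29=7163, 30–44=9283, 45–59=11520, 60–74=3426, 75+=4425
Period 2.
Births: 7163 × 0.259 = 1855, 9283 × 0.154 = 1430 ⇒ total 3285
15–29: 4368 × 0.968 = 4228
30–44: 7163 × 0.957 = 6855
45–59: 9283 × 0.956 = 8875
60–74: 11520 × 0.965 = 11117
75+: 3426 × 0.974 + 4425 × 0.583 = 3337 + 2580 = 5917
Population now: 0–14=3285, 15–29=4228, 30–44=6855, 45–59=8875, 60–74=11117, 75+=5917
Period 3.
Births: 4228 × 0.259 = 1095, 6855 × 0.154 = 1056 ⇒ total 2151
15–29: 3285 × 0.968 = 3180
30–44: 4228 × 0.957 = 4046
45–59: 6855 × 0.956 = 6553
60–74: 8875 × 0.965 = 8564
75+: 11117 × 0.974 + 5917 × 0.583 = 10828 + 3450 = 14278
Population now: 0–14=2151, 15–29=3180, 30–44=4046, 45–59=6553, 60–74=8564, 75+=14278

6553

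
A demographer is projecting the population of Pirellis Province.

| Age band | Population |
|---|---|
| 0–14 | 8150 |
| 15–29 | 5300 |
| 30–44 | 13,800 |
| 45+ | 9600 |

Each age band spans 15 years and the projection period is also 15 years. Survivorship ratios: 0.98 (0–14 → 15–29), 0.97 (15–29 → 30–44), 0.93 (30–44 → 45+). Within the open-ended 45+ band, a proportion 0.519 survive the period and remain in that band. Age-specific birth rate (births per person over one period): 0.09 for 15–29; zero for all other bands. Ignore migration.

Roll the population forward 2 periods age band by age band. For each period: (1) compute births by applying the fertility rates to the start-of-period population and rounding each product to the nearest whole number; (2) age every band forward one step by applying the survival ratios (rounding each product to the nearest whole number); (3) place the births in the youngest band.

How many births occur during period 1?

477

— Period 1 —
Births: 5300 × 0.09 = 477
15–29: 8150 × 0.98 = 7987
30–44: 5300 × 0.97 = 5141
45+: 13800 × 0.93 + 9600 × 0.519 = 12834 + 4982 = 17816
Population now: 0–14=477, 15–29=7987, 30–44=5141, 45+=17816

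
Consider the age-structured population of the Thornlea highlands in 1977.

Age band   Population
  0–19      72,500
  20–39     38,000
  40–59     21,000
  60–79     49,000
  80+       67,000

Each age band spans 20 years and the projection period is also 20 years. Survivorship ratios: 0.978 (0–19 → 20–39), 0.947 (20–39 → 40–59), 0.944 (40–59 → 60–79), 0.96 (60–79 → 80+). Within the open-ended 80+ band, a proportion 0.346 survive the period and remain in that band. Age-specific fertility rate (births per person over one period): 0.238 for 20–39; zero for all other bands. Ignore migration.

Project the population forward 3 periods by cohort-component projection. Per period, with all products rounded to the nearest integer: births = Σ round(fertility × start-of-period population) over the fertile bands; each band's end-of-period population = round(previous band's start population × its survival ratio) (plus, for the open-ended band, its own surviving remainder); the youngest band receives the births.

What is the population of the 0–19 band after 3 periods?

— Period 1 —
Births: 38000 × 0.238 = 9044
20–39: 72500 × 0.978 = 70905
40–59: 38000 × 0.947 = 35986
60–79: 21000 × 0.944 = 19824
80+: 49000 × 0.96 + 67000 × 0.346 = 47040 + 23182 = 70222
Population now: 0–19=9044, 20–39=70905, 40–59=35986, 60–79=19824, 80+=70222
— Period 2 —
Births: 70905 × 0.238 = 16875
20–39: 9044 × 0.978 = 8845
40–59: 70905 × 0.947 = 67147
60–79: 35986 × 0.944 = 33971
80+: 19824 × 0.96 + 70222 × 0.346 = 19031 + 24297 = 43328
Population now: 0–19=16875, 20–39=8845, 40–59=67147, 60–79=33971, 80+=43328
— Period 3 —
Births: 8845 × 0.238 = 2105
20–39: 16875 × 0.978 = 16504
40–59: 8845 × 0.947 = 8376
60–79: 67147 × 0.944 = 63387
80+: 33971 × 0.96 + 43328 × 0.346 = 32612 + 14991 = 47603
Population now: 0–19=2105, 20–39=16504, 40–59=8376, 60–79=63387, 80+=47603

2105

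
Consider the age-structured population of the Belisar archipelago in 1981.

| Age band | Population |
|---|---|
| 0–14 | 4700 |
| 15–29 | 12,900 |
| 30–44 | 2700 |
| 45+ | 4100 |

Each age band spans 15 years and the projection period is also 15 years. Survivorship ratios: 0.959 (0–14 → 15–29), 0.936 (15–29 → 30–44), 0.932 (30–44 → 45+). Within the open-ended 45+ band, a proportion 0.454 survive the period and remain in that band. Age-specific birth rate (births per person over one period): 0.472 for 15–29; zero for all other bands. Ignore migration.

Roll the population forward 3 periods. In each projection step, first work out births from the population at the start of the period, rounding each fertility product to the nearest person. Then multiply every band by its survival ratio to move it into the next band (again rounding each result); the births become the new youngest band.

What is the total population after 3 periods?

20204

(Groups numbered youngest = 1 to oldest = 4.)
Period 1.
Births: 12900 * 0.472 = 6089
Group 2: 4700 * 0.959 = 4507
Group 3: 12900 * 0.936 = 12074
Group 4: 2700 * 0.932 + 4100 * 0.454 = 2516 + 1861 = 4377
Population now: 0–14=6089, 15–29=4507, 30–44=12074, 45+=4377
Period 2.
Births: 4507 * 0.472 = 2127
Group 2: 6089 * 0.959 = 5839
Group 3: 4507 * 0.936 = 4219
Group 4: 12074 * 0.932 + 4377 * 0.454 = 11253 + 1987 = 13240
Population now: 0–14=2127, 15–29=5839, 30–44=4219, 45+=13240
Period 3.
Births: 5839 * 0.472 = 2756
Group 2: 2127 * 0.959 = 2040
Group 3: 5839 * 0.936 = 5465
Group 4: 4219 * 0.932 + 13240 * 0.454 = 3932 + 6011 = 9943
Population now: 0–14=2756, 15–29=2040, 30–44=5465, 45+=9943
Total after period 3: 2756 + 2040 + 5465 + 9943 = 20204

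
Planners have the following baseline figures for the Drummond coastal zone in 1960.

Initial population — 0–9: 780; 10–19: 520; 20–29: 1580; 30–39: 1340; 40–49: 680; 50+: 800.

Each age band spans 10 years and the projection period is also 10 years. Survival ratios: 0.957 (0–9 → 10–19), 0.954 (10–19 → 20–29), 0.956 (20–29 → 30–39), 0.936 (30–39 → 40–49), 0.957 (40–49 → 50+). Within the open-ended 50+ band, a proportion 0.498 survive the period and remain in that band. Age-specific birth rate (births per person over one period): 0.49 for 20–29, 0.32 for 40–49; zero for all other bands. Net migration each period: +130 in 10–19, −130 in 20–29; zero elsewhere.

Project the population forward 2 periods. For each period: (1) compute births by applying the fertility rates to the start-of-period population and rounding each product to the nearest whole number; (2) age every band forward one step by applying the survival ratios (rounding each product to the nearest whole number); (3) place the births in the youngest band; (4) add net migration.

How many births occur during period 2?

Numbering the groups 1..6 from youngest to oldest:
Period 1.
Births: 1580 * 0.49 = 774  |  680 * 0.32 = 218 → total 992
Group 2: 780 * 0.957 = 746
Group 3: 520 * 0.954 = 496
Group 4: 1580 * 0.956 = 1510
Group 5: 1340 * 0.936 = 1254
Group 6: 680 * 0.957 + 800 * 0.498 = 651 + 398 = 1049
Net migration: Group 2 + 130 → 876; Group 3 − 130 → 366
End of period: [992, 876, 366, 1510, 1254, 1049]
Period 2.
Births: 366 * 0.49 = 179  |  1254 * 0.32 = 401 → total 580
Group 2: 992 * 0.957 = 949
Group 3: 876 * 0.954 = 836
Group 4: 366 * 0.956 = 350
Group 5: 1510 * 0.936 = 1413
Group 6: 1254 * 0.957 + 1049 * 0.498 = 1200 + 522 = 1722
Net migration: Group 2 + 130 → 1079; Group 3 − 130 → 706
End of period: [580, 1079, 706, 350, 1413, 1722]

580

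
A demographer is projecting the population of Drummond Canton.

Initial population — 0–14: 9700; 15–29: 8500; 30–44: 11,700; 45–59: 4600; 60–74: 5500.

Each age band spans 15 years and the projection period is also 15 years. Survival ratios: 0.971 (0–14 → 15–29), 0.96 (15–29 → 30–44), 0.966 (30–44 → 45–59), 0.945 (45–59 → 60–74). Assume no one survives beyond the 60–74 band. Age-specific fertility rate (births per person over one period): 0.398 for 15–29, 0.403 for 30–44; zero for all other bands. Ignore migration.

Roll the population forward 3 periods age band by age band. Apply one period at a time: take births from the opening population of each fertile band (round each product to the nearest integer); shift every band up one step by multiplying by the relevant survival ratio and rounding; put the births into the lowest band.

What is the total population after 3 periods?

37338

Let group 1 be 0–14 through group 5 = 60–74.
Period 1:
Births: 8500 × 0.398 = 3383, 11700 × 0.403 = 4715 → 8098
Group 2: 9700 × 0.971 = 9419
Group 3: 8500 × 0.96 = 8160
Group 4: 11700 × 0.966 = 11302
Group 5: 4600 × 0.945 = 4347
End of period: [8098, 9419, 8160, 11302, 4347]
Period 2:
Births: 9419 × 0.398 = 3749, 8160 × 0.403 = 3288 → 7037
Group 2: 8098 × 0.971 = 7863
Group 3: 9419 × 0.96 = 9042
Group 4: 8160 × 0.966 = 7883
Group 5: 11302 × 0.945 = 10680
End of period: [7037, 7863, 9042, 7883, 10680]
Period 3:
Births: 7863 × 0.398 = 3129, 9042 × 0.403 = 3644 → 6773
Group 2: 7037 × 0.971 = 6833
Group 3: 7863 × 0.96 = 7548
Group 4: 9042 × 0.966 = 8735
Group 5: 7883 × 0.945 = 7449
End of period: [6773, 6833, 7548, 8735, 7449]
Total after period 3: 6773 + 6833 + 7548 + 8735 + 7449 = 37338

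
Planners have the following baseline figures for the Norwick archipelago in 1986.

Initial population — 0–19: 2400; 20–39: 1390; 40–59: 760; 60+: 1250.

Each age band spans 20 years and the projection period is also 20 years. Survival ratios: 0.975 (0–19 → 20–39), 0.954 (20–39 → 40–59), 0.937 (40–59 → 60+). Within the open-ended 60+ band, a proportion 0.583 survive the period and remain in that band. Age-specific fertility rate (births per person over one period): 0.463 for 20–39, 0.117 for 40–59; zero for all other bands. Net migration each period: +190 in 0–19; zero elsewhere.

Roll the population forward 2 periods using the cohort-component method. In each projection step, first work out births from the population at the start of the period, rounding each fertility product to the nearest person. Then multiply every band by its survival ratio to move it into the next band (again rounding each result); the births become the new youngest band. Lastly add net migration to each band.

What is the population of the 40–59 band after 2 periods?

Let band 1 be 0–19 through band 4 = 60+.
— Period 1 —
Births: 1390 * 0.463 = 644 ; 760 * 0.117 = 89 — total 733
Band 2: 2400 * 0.975 = 2340
Band 3: 1390 * 0.954 = 1326
Band 4: 760 * 0.937 + 1250 * 0.583 = 712 + 729 = 1441
Net migration: Band 1 + 190 → 923
End of period: [923, 2340, 1326, 1441]
— Period 2 —
Births: 2340 * 0.463 = 1083 ; 1326 * 0.117 = 155 — total 1238
Band 2: 923 * 0.975 = 900
Band 3: 2340 * 0.954 = 2232
Band 4: 1326 * 0.937 + 1441 * 0.583 = 1242 + 840 = 2082
Net migration: Band 1 + 190 → 1428
End of period: [1428, 900, 2232, 2082]

2232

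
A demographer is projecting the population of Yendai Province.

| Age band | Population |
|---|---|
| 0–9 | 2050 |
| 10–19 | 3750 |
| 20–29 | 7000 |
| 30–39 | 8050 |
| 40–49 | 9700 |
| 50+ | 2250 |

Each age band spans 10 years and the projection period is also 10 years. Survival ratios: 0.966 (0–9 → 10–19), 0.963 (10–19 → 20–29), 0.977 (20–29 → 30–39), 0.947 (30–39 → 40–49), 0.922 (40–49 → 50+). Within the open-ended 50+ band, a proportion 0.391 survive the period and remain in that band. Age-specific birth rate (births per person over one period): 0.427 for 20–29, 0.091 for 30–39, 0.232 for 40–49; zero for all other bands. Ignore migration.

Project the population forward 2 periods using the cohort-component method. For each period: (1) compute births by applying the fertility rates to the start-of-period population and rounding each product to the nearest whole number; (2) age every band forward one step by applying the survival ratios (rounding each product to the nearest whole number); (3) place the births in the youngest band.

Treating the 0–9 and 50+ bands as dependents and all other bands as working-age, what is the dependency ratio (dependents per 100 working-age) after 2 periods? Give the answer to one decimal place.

Numbering the bands 1..6 from youngest to oldest:
After projecting period 1:
Births: 7000 × 0.427 = 2989 ; 8050 × 0.091 = 733 ; 9700 × 0.232 = 2250 — total 5972
Band 2: 2050 × 0.966 = 1980
Band 3: 3750 × 0.963 = 3611
Band 4: 7000 × 0.977 = 6839
Band 5: 8050 × 0.947 = 7623
Band 6: 9700 × 0.922 + 2250 × 0.391 = 8943 + 880 = 9823
End of period: [5972, 1980, 3611, 6839, 7623, 9823]
After projecting period 2:
Births: 3611 × 0.427 = 1542 ; 6839 × 0.091 = 622 ; 7623 × 0.232 = 1769 — total 3933
Band 2: 5972 × 0.966 = 5769
Band 3: 1980 × 0.963 = 1907
Band 4: 3611 × 0.977 = 3528
Band 5: 6839 × 0.947 = 6477
Band 6: 7623 × 0.922 + 9823 × 0.391 = 7028 + 3841 = 10869
End of period: [3933, 5769, 1907, 3528, 6477, 10869]
Dependents (band 0–9 + band 50+) = 3933 + 10869 = 14802; working-age = 17681; ratio = 14802/17681 × 100 = 83.7

83.7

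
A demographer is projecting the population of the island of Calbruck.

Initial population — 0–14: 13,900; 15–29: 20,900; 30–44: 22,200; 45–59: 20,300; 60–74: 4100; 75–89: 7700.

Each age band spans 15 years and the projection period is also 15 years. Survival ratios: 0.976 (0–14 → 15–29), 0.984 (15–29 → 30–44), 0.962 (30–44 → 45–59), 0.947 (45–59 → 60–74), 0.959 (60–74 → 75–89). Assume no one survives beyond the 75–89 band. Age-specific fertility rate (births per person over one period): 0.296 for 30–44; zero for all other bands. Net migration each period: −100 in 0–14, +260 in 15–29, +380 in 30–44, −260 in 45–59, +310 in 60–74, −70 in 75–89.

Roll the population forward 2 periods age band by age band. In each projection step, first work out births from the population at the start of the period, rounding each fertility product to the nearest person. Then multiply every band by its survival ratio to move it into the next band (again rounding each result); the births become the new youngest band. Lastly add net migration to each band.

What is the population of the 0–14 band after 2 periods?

Numbering the bands 1..6 from youngest to oldest:
— Period 1 —
Births: 22200 × 0.296 = 6571
Band 2: 13900 × 0.976 = 13566
Band 3: 20900 × 0.984 = 20566
Band 4: 22200 × 0.962 = 21356
Band 5: 20300 × 0.947 = 19224
Band 6: 4100 × 0.959 = 3932
Net migration: Band 1 − 100 → 6471; Band 2 + 260 → 13826; Band 3 + 380 → 20946; Band 4 − 260 → 21096; Band 5 + 310 → 19534; Band 6 − 70 → 3862
Population now: 0–14=6471, 15–29=13826, 30–44=20946, 45–59=21096, 60–74=19534, 75–89=3862
— Period 2 —
Births: 20946 × 0.296 = 6200
Band 2: 6471 × 0.976 = 6316
Band 3: 13826 × 0.984 = 13605
Band 4: 20946 × 0.962 = 20150
Band 5: 21096 × 0.947 = 19978
Band 6: 19534 × 0.959 = 18733
Net migration: Band 1 − 100 → 6100; Band 2 + 260 → 6576; Band 3 + 380 → 13985; Band 4 − 260 → 19890; Band 5 + 310 → 20288; Band 6 − 70 → 18663
Population now: 0–14=6100, 15–29=6576, 30–44=13985, 45–59=19890, 60–74=20288, 75–89=18663

6100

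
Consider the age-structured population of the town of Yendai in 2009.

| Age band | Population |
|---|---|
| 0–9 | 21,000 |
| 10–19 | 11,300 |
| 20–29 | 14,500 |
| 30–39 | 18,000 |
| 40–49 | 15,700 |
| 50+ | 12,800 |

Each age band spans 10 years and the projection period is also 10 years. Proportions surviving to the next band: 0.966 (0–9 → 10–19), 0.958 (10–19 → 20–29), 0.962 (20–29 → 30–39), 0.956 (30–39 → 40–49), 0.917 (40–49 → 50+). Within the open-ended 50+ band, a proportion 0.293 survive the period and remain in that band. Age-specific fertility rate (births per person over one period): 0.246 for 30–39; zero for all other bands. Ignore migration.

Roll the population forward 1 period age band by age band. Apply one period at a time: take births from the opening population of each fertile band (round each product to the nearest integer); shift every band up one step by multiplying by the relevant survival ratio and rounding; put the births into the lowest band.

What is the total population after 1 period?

84843

Period 1:
Births: 18000 * 0.246 = 4428
10–19: 21000 * 0.966 = 20286
20–29: 11300 * 0.958 = 10825
30–39: 14500 * 0.962 = 13949
40–49: 18000 * 0.956 = 17208
50+: 15700 * 0.917 + 12800 * 0.293 = 14397 + 3750 = 18147
Population now: 0–9=4428, 10–19=20286, 20–29=10825, 30–39=13949, 40–49=17208, 50+=18147
Total after period 1: 4428 + 20286 + 10825 + 13949 + 17208 + 18147 = 84843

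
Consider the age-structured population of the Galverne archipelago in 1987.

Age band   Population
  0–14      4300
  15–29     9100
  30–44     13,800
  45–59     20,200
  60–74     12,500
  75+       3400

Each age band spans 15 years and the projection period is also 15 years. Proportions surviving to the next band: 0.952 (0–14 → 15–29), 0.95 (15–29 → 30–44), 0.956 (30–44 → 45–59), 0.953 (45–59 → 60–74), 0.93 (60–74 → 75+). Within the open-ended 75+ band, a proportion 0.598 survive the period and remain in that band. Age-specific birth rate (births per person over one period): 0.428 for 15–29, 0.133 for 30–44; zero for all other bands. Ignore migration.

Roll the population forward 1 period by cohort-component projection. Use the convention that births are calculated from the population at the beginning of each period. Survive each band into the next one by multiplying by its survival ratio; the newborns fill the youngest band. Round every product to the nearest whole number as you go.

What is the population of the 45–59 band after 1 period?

13193

After projecting period 1:
Births: 9100 × 0.428 = 3895 ; 13800 × 0.133 = 1835 ⇒ total 5730
15–29: 4300 × 0.952 = 4094
30–44: 9100 × 0.95 = 8645
45–59: 13800 × 0.956 = 13193
60–74: 20200 × 0.953 = 19251
75+: 12500 × 0.93 + 3400 × 0.598 = 11625 + 2033 = 13658
Population now: 0–14=5730, 15–29=4094, 30–44=8645, 45–59=13193, 60–74=19251, 75+=13658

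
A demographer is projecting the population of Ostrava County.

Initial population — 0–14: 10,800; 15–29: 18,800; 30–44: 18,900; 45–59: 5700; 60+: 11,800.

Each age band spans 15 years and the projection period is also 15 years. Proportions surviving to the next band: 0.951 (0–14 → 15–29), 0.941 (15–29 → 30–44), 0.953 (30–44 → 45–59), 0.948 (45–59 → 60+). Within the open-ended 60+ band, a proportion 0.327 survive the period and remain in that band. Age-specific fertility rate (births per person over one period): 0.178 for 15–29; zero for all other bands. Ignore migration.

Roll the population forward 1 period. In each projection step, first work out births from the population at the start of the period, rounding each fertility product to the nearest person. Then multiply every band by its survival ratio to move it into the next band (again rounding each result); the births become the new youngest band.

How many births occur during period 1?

Call the bands 1 to 5, youngest first.
Period 1.
Births: 18800 * 0.178 = 3346
Band 2: 10800 * 0.951 = 10271
Band 3: 18800 * 0.941 = 17691
Band 4: 18900 * 0.953 = 18012
Band 5: 5700 * 0.948 + 11800 * 0.327 = 5404 + 3859 = 9263
Population now: 0–14=3346, 15–29=10271, 30–44=17691, 45–59=18012, 60+=9263

3346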